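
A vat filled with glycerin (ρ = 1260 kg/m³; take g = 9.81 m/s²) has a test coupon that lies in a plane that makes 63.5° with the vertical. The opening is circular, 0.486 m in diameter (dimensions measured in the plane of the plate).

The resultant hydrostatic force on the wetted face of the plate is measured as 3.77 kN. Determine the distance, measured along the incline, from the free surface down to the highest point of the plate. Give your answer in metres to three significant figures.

γ = ρg = 1260 × 9.81 / 1000 = 12.3606 kN/m³.
A = π(0.243)² = 0.185508 m².
From F = γ·h_c·A, the centroid depth is h_c = 3.77/(12.3606 × 0.185508) = 1.64414 m.
The plate makes 63.5° with the vertical, i.e. θ = 90° − 63.5° = 26.5° to the horizontal. Measuring y along the incline from the free-surface line, vertical depth h = y·sinθ with sinθ = 0.446198.
Along the incline, y_c = h_c/sinθ = 1.64414/0.446198 = 3.68478 m.
The centroid is at the centre, 0.243 m below the top of the plate, so the highest point sits at y_top = 3.68478 − 0.243 = 3.44178 m along the incline.

y_top ≈ 3.44 m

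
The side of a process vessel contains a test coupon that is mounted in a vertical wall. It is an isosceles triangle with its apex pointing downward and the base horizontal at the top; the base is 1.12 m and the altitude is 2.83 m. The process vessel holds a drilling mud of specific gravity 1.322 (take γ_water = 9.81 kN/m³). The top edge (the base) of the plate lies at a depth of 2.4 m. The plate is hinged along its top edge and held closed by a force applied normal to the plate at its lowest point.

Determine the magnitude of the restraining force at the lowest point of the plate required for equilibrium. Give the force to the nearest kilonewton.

γ = 1.322 × 9.81 = 12.96882 kN/m³.
With the apex down, the centroid sits h/3 = 2.83/3 = 0.943333 m below the base (the top edge), so the centroid depth is h_c = 2.4 + 0.943333 = 3.34333 m.
A = ½ × 1.12 × 2.83 = 1.5848 m².
Resultant F = γ·h_c·A = 12.96882 × 3.34333 × 1.5848 = 68.7154 kN.
I_c = b·h³/36 = 1.12 × 2.83³/36 = 0.705139 m⁴.
Centre of pressure: y_p = y_c + I_c/(y_c·A) = 3.34333 + 0.705139/(3.34333 × 1.5848) = 3.34333 + 0.133083 = 3.47641 m along the plane.
The resultant acts 0.943333 + 0.133083 = 1.07642 m (along the plate) below the hinge at the top edge, so the moment about the hinge is M = F × 1.07642 = 68.7154 × 1.07642 = 73.9666 kN·m.
A normal force at the bottom, 2.83 m from the hinge, must supply this moment: P = 73.9666/2.83 = 26.1366 kN.

P ≈ 26 kN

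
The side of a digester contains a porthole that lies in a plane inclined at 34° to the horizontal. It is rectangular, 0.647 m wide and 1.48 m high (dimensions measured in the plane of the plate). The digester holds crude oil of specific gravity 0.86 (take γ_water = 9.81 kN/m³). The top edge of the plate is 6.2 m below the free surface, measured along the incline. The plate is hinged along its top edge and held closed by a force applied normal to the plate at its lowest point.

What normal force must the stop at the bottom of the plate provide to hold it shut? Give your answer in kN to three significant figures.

P ≈ 16.2 kN

γ = 0.86 × 9.81 = 8.4366 kN/m³.
Let θ = 34° be the plate's angle to the horizontal; measure y along the incline from where the plane meets the free surface. Vertical depth h = y·sinθ with sinθ = 0.559193.
The centroid lies 1.48/2 = 0.74 m below the top edge, so y_c = 6.2 + 0.74 = 6.94 m and h_c = 6.94 × 0.559193 = 3.8808 m.
A = 0.647 × 1.48 = 0.95756 m².
Resultant F = γ·h_c·A = 8.4366 × 3.8808 × 0.95756 = 31.3512 kN.
I_c = b·h³/12 = 0.647 × 1.48³/12 = 0.174787 m⁴.
Centre of pressure: y_p = y_c + I_c/(y_c·A) = 6.94 + 0.174787/(6.94 × 0.95756) = 6.94 + 0.0263017 = 6.9663 m along the plane.
The resultant acts 0.74 + 0.0263017 = 0.766302 m (along the plate) below the hinge at the top edge, so the moment about the hinge is M = F × 0.766302 = 31.3512 × 0.766302 = 24.0245 kN·m.
A normal force at the bottom, 1.48 m from the hinge, must supply this moment: P = 24.0245/1.48 = 16.2328 kN.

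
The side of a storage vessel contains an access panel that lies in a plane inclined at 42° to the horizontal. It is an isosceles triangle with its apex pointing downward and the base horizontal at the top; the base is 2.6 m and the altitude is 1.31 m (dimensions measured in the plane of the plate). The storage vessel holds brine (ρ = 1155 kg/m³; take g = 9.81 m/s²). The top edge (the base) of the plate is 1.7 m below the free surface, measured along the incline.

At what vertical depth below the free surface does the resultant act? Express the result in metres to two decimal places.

h_p = 1.46 m

γ = ρg = 1155 × 9.81 / 1000 = 11.33055 kN/m³.
Let θ = 42° be the plate's angle to the horizontal; measure y along the incline from where the plane meets the free surface. Vertical depth h = y·sinθ with sinθ = 0.669131.
With the apex down, the centroid sits h/3 = 1.31/3 = 0.436667 m below the base (the top edge), so y_c = 1.7 + 0.436667 = 2.13667 m and h_c = 2.13667 × 0.669131 = 1.42971 m.
A = ½ × 2.6 × 1.31 = 1.703 m².
Resultant F = γ·h_c·A = 11.33055 × 1.42971 × 1.703 = 27.5876 kN.
I_c = b·h³/36 = 2.6 × 1.31³/36 = 0.162362 m⁴.
Centre of pressure: y_p = y_c + I_c/(y_c·A) = 2.13667 + 0.162362/(2.13667 × 1.703) = 2.13667 + 0.0446203 = 2.18129 m along the plane.
Vertically, h_p = y_p·sinθ = 2.18129 × 0.669131 = 1.45957 m.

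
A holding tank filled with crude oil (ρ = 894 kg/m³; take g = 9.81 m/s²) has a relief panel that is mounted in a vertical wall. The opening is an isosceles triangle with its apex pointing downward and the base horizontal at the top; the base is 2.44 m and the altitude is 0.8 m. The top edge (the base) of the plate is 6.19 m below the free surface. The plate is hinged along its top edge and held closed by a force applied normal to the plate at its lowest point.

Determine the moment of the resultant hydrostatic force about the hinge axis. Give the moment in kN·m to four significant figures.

M ≈ 15.04 kN·m

γ = ρg = 894 × 9.81 / 1000 = 8.77014 kN/m³.
With the apex down, the centroid sits h/3 = 0.8/3 = 0.266667 m below the base (the top edge), so the centroid depth is h_c = 6.19 + 0.266667 = 6.45667 m.
A = ½ × 2.44 × 0.8 = 0.976 m².
Resultant F = γ·h_c·A = 8.77014 × 6.45667 × 0.976 = 55.2669 kN.
I_c = b·h³/36 = 2.44 × 0.8³/36 = 0.0347022 m⁴.
Centre of pressure: y_p = y_c + I_c/(y_c·A) = 6.45667 + 0.0347022/(6.45667 × 0.976) = 6.45667 + 0.00550679 = 6.46218 m along the plane.
The resultant acts 0.266667 + 0.00550679 = 0.272174 m (along the plate) below the hinge at the top edge, so the moment about the hinge is M = F × 0.272174 = 55.2669 × 0.272174 = 15.0422 kN·m.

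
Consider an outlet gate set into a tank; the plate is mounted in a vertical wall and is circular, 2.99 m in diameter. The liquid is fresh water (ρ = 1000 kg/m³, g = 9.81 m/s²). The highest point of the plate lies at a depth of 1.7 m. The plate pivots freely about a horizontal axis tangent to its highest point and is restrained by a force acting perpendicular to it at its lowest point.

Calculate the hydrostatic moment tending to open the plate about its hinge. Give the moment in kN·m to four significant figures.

γ = ρg = 1000 × 9.81 = 9810 N/m³ = 9.81 kN/m³.
The centroid is at the centre, 1.495 m below the top of the plate, so the centroid depth is h_c = 1.7 + 1.495 = 3.195 m.
A = π(1.495)² = 7.02154 m².
Resultant F = γ·h_c·A = 9.81 × 3.195 × 7.02154 = 220.076 kN.
I_c = πr⁴/4 = π × 1.495⁴/4 = 3.92333 m⁴.
Centre of pressure: y_p = y_c + I_c/(y_c·A) = 3.195 + 3.92333/(3.195 × 7.02154) = 3.195 + 0.174885 = 3.36989 m along the plane.
The resultant acts 1.495 + 0.174885 = 1.66989 m (along the plate) below the hinge at the top edge, so the moment about the hinge is M = F × 1.66989 = 220.076 × 1.66989 = 367.503 kN·m.

M ≈ 367.5 kN·m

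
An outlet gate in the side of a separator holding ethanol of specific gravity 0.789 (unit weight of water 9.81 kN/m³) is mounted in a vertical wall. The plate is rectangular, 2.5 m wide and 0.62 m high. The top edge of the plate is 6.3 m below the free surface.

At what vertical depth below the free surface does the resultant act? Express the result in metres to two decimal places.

h_p = 6.61 m

γ = 0.789 × 9.81 = 7.74009 kN/m³.
The centroid lies 0.62/2 = 0.31 m below the top edge, so the centroid depth is h_c = 6.3 + 0.31 = 6.61 m.
A = 2.5 × 0.62 = 1.55 m².
Resultant F = γ·h_c·A = 7.74009 × 6.61 × 1.55 = 79.3011 kN.
I_c = b·h³/12 = 2.5 × 0.62³/12 = 0.0496517 m⁴.
Centre of pressure: y_p = y_c + I_c/(y_c·A) = 6.61 + 0.0496517/(6.61 × 1.55) = 6.61 + 0.0048462 = 6.61485 m along the plane.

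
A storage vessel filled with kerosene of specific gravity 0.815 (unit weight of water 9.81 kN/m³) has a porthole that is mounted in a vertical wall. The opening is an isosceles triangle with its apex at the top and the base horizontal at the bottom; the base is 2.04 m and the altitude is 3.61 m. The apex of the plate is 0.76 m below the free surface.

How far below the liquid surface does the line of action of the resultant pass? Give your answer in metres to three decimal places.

γ = 0.815 × 9.81 = 7.99515 kN/m³.
With the apex up, the centroid sits 2h/3 = 2 × 3.61/3 = 2.40667 m below the apex, so the centroid depth is h_c = 0.76 + 2.40667 = 3.16667 m.
A = ½ × 2.04 × 3.61 = 3.6822 m².
Resultant F = γ·h_c·A = 7.99515 × 3.16667 × 3.6822 = 93.2259 kN.
I_c = b·h³/36 = 2.04 × 3.61³/36 = 2.66593 m⁴.
Centre of pressure: y_p = y_c + I_c/(y_c·A) = 3.16667 + 2.66593/(3.16667 × 3.6822) = 3.16667 + 0.228633 = 3.3953 m along the plane.

h_p = 3.395 m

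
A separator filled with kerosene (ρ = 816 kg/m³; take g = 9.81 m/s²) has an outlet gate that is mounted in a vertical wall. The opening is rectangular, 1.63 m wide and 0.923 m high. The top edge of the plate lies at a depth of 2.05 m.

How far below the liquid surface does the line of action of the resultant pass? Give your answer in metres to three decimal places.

h_p = 2.540 m

γ = ρg = 816 × 9.81 / 1000 = 8.00496 kN/m³.
The centroid lies 0.923/2 = 0.4615 m below the top edge, so the centroid depth is h_c = 2.05 + 0.4615 = 2.5115 m.
A = 1.63 × 0.923 = 1.50449 m².
Resultant F = γ·h_c·A = 8.00496 × 2.5115 × 1.50449 = 30.247 kN.
I_c = b·h³/12 = 1.63 × 0.923³/12 = 0.10681 m⁴.
Centre of pressure: y_p = y_c + I_c/(y_c·A) = 2.5115 + 0.10681/(2.5115 × 1.50449) = 2.5115 + 0.0282676 = 2.53977 m along the plane.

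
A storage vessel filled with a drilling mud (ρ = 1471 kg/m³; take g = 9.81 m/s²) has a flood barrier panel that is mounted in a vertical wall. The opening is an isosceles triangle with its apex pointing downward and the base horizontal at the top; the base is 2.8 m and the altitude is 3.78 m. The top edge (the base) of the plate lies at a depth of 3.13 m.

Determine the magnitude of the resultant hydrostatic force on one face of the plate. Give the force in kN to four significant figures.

γ = ρg = 1471 × 9.81 / 1000 = 14.43051 kN/m³.
With the apex down, the centroid sits h/3 = 3.78/3 = 1.26 m below the base (the top edge), so the centroid depth is h_c = 3.13 + 1.26 = 4.39 m.
A = ½ × 2.8 × 3.78 = 5.292 m².
Resultant F = γ·h_c·A = 14.43051 × 4.39 × 5.292 = 335.248 kN.

F ≈ 335.2 kN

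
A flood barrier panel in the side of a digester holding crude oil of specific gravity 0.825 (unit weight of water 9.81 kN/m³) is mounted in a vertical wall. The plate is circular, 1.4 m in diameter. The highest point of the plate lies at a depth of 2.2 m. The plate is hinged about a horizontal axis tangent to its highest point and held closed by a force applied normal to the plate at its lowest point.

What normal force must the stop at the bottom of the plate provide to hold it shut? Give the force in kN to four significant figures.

P ≈ 19.16 kN

γ = 0.825 × 9.81 = 8.09325 kN/m³.
The centroid is at the centre, 0.7 m below the top of the plate, so the centroid depth is h_c = 2.2 + 0.7 = 2.9 m.
A = π(0.7)² = 1.53938 m².
Resultant F = γ·h_c·A = 8.09325 × 2.9 × 1.53938 = 36.1299 kN.
I_c = πr⁴/4 = π × 0.7⁴/4 = 0.188574 m⁴.
Centre of pressure: y_p = y_c + I_c/(y_c·A) = 2.9 + 0.188574/(2.9 × 1.53938) = 2.9 + 0.0422414 = 2.94224 m along the plane.
The resultant acts 0.7 + 0.0422414 = 0.742241 m (along the plate) below the hinge at the top edge, so the moment about the hinge is M = F × 0.742241 = 36.1299 × 0.742241 = 26.8171 kN·m.
A normal force at the bottom, 1.4 m from the hinge, must supply this moment: P = 26.8171/1.4 = 19.1551 kN.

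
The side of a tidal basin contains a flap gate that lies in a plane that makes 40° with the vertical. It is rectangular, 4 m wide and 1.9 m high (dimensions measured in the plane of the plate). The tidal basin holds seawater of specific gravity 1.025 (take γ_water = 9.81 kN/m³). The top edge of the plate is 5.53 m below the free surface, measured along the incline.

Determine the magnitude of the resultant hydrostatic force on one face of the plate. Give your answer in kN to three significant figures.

γ = 1.025 × 9.81 = 10.05525 kN/m³.
The plate makes 40° with the vertical, i.e. θ = 90° − 40° = 50° to the horizontal. Measuring y along the incline from the free-surface line, vertical depth h = y·sinθ with sinθ = 0.766044.
The centroid lies 1.9/2 = 0.95 m below the top edge, so y_c = 5.53 + 0.95 = 6.48 m and h_c = 6.48 × 0.766044 = 4.96397 m.
A = 4 × 1.9 = 7.6 m².
Resultant F = γ·h_c·A = 10.05525 × 4.96397 × 7.6 = 379.346 kN.

F ≈ 379 kN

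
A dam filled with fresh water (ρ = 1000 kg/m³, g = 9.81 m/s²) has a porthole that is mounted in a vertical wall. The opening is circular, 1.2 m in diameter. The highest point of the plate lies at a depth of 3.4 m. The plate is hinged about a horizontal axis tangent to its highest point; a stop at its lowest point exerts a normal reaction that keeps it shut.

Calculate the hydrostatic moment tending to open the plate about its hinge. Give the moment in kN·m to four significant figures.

γ = ρg = 1000 × 9.81 = 9810 N/m³ = 9.81 kN/m³.
The centroid is at the centre, 0.6 m below the top of the plate, so the centroid depth is h_c = 3.4 + 0.6 = 4 m.
A = π(0.6)² = 1.13097 m².
Resultant F = γ·h_c·A = 9.81 × 4 × 1.13097 = 44.3793 kN.
I_c = πr⁴/4 = π × 0.6⁴/4 = 0.101788 m⁴.
Centre of pressure: y_p = y_c + I_c/(y_c·A) = 4 + 0.101788/(4 × 1.13097) = 4 + 0.0225002 = 4.0225 m along the plane.
The resultant acts 0.6 + 0.0225002 = 0.6225 m (along the plate) below the hinge at the top edge, so the moment about the hinge is M = F × 0.6225 = 44.3793 × 0.6225 = 27.6261 kN·m.

M ≈ 27.63 kN·m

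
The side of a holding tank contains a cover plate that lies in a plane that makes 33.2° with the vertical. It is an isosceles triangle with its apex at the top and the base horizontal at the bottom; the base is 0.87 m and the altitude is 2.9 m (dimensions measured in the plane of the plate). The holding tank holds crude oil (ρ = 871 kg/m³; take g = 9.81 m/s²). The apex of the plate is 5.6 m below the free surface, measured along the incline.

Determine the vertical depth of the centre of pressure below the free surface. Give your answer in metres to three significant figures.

h_p = 6.36 m

γ = ρg = 871 × 9.81 / 1000 = 8.54451 kN/m³.
The plate makes 33.2° with the vertical, i.e. θ = 90° − 33.2° = 56.8° to the horizontal. Measuring y along the incline from the free-surface line, vertical depth h = y·sinθ with sinθ = 0.836764.
With the apex up, the centroid sits 2h/3 = 2 × 2.9/3 = 1.93333 m below the apex, so y_c = 5.6 + 1.93333 = 7.53333 m and h_c = 7.53333 × 0.836764 = 6.30362 m.
A = ½ × 0.87 × 2.9 = 1.2615 m².
Resultant F = γ·h_c·A = 8.54451 × 6.30362 × 1.2615 = 67.9461 kN.
I_c = b·h³/36 = 0.87 × 2.9³/36 = 0.589401 m⁴.
Centre of pressure: y_p = y_c + I_c/(y_c·A) = 7.53333 + 0.589401/(7.53333 × 1.2615) = 7.53333 + 0.0620207 = 7.59535 m along the plane.
Vertically, h_p = y_p·sinθ = 7.59535 × 0.836764 = 6.35552 m.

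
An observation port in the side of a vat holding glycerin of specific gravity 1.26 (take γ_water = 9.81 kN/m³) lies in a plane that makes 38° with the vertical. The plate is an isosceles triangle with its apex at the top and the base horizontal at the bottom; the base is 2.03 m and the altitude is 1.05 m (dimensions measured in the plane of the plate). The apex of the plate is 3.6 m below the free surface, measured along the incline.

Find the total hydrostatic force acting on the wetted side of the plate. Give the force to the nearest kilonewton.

γ = 1.26 × 9.81 = 12.3606 kN/m³.
The plate makes 38° with the vertical, i.e. θ = 90° − 38° = 52° to the horizontal. Measuring y along the incline from the free-surface line, vertical depth h = y·sinθ with sinθ = 0.788011.
With the apex up, the centroid sits 2h/3 = 2 × 1.05/3 = 0.7 m below the apex, so y_c = 3.6 + 0.7 = 4.3 m and h_c = 4.3 × 0.788011 = 3.38845 m.
A = ½ × 2.03 × 1.05 = 1.06575 m².
Resultant F = γ·h_c·A = 12.3606 × 3.38845 × 1.06575 = 44.6371 kN.

F ≈ 45 kN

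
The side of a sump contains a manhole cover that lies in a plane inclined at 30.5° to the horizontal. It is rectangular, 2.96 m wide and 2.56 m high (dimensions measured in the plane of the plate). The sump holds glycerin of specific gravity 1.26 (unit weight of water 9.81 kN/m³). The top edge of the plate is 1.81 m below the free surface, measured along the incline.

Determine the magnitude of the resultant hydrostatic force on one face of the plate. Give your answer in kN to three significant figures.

F ≈ 147 kN

γ = 1.26 × 9.81 = 12.3606 kN/m³.
Let θ = 30.5° be the plate's angle to the horizontal; measure y along the incline from where the plane meets the free surface. Vertical depth h = y·sinθ with sinθ = 0.507538.
The centroid lies 2.56/2 = 1.28 m below the top edge, so y_c = 1.81 + 1.28 = 3.09 m and h_c = 3.09 × 0.507538 = 1.56829 m.
A = 2.96 × 2.56 = 7.5776 m².
Resultant F = γ·h_c·A = 12.3606 × 1.56829 × 7.5776 = 146.892 kN.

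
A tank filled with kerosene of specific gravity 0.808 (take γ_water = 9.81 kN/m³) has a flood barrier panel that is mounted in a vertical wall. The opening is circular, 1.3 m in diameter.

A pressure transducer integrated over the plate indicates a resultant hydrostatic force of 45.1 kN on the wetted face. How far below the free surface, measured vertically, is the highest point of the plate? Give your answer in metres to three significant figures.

γ = 0.808 × 9.81 = 7.92648 kN/m³.
A = π(0.65)² = 1.32732 m².
From F = γ·h_c·A, the centroid depth is h_c = 45.1/(7.92648 × 1.32732) = 4.28667 m.
The centroid is at the centre, 0.65 m below the top of the plate, so the highest point sits at h_top = 4.28667 − 0.65 = 3.63667 m below the surface.

d_top ≈ 3.64 m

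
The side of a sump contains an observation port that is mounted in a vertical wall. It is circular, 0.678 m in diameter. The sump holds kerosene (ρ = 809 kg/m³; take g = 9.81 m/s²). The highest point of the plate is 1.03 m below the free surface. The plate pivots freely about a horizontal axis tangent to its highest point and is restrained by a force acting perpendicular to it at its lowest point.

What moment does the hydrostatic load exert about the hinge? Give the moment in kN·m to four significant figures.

γ = ρg = 809 × 9.81 / 1000 = 7.93629 kN/m³.
The centroid is at the centre, 0.339 m below the top of the plate, so the centroid depth is h_c = 1.03 + 0.339 = 1.369 m.
A = π(0.339)² = 0.361035 m².
Resultant F = γ·h_c·A = 7.93629 × 1.369 × 0.361035 = 3.92257 kN.
I_c = πr⁴/4 = π × 0.339⁴/4 = 0.0103726 m⁴.
Centre of pressure: y_p = y_c + I_c/(y_c·A) = 1.369 + 0.0103726/(1.369 × 0.361035) = 1.369 + 0.0209863 = 1.38999 m along the plane.
The resultant acts 0.339 + 0.0209863 = 0.359986 m (along the plate) below the hinge at the top edge, so the moment about the hinge is M = F × 0.359986 = 3.92257 × 0.359986 = 1.41207 kN·m.

M ≈ 1.412 kN·m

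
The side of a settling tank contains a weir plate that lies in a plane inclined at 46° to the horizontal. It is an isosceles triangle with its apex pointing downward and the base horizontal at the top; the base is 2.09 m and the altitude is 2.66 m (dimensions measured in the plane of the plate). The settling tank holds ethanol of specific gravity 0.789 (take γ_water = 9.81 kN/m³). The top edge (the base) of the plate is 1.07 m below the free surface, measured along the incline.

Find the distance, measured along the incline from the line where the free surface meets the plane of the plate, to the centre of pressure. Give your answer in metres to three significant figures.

γ = 0.789 × 9.81 = 7.74009 kN/m³.
Let θ = 46° be the plate's angle to the horizontal; measure y along the incline from where the plane meets the free surface. Vertical depth h = y·sinθ with sinθ = 0.719340.
With the apex down, the centroid sits h/3 = 2.66/3 = 0.886667 m below the base (the top edge), so y_c = 1.07 + 0.886667 = 1.95667 m and h_c = 1.95667 × 0.719340 = 1.40751 m.
A = ½ × 2.09 × 2.66 = 2.7797 m².
Resultant F = γ·h_c·A = 7.74009 × 1.40751 × 2.7797 = 30.2828 kN.
I_c = b·h³/36 = 2.09 × 2.66³/36 = 1.09267 m⁴.
Centre of pressure: y_p = y_c + I_c/(y_c·A) = 1.95667 + 1.09267/(1.95667 × 2.7797) = 1.95667 + 0.200897 = 2.15757 m along the plane.

y_p = 2.16 m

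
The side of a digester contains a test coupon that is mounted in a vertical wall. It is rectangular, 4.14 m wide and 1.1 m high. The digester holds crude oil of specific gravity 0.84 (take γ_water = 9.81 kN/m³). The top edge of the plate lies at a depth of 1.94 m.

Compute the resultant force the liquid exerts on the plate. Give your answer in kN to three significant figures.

γ = 0.84 × 9.81 = 8.2404 kN/m³.
The centroid lies 1.1/2 = 0.55 m below the top edge, so the centroid depth is h_c = 1.94 + 0.55 = 2.49 m.
A = 4.14 × 1.1 = 4.554 m².
Resultant F = γ·h_c·A = 8.2404 × 2.49 × 4.554 = 93.4417 kN.

F ≈ 93.4 kN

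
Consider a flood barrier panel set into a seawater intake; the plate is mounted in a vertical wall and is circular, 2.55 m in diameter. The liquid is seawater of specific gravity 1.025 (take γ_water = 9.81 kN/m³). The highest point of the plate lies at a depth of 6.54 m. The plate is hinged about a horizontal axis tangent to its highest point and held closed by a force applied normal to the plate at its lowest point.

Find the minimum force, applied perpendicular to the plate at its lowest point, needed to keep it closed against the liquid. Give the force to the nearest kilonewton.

P ≈ 209 kN

γ = 1.025 × 9.81 = 10.05525 kN/m³.
The centroid is at the centre, 1.275 m below the top of the plate, so the centroid depth is h_c = 6.54 + 1.275 = 7.815 m.
A = π(1.275)² = 5.10705 m².
Resultant F = γ·h_c·A = 10.05525 × 7.815 × 5.10705 = 401.321 kN.
I_c = πr⁴/4 = π × 1.275⁴/4 = 2.07554 m⁴.
Centre of pressure: y_p = y_c + I_c/(y_c·A) = 7.815 + 2.07554/(7.815 × 5.10705) = 7.815 + 0.0520034 = 7.867 m along the plane.
The resultant acts 1.275 + 0.0520034 = 1.327 m (along the plate) below the hinge at the top edge, so the moment about the hinge is M = F × 1.327 = 401.321 × 1.327 = 532.553 kN·m.
A normal force at the bottom, 2.55 m from the hinge, must supply this moment: P = 532.553/2.55 = 208.844 kN.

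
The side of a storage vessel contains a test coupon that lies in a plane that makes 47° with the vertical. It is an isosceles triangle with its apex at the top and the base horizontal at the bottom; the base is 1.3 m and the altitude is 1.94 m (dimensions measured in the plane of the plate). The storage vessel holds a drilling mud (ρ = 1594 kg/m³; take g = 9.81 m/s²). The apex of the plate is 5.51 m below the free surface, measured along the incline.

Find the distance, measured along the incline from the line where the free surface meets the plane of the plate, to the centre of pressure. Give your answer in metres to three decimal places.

γ = ρg = 1594 × 9.81 / 1000 = 15.63714 kN/m³.
The plate makes 47° with the vertical, i.e. θ = 90° − 47° = 43° to the horizontal. Measuring y along the incline from the free-surface line, vertical depth h = y·sinθ with sinθ = 0.681998.
With the apex up, the centroid sits 2h/3 = 2 × 1.94/3 = 1.29333 m below the apex, so y_c = 5.51 + 1.29333 = 6.80333 m and h_c = 6.80333 × 0.681998 = 4.63986 m.
A = ½ × 1.3 × 1.94 = 1.261 m².
Resultant F = γ·h_c·A = 15.63714 × 4.63986 × 1.261 = 91.4908 kN.
I_c = b·h³/36 = 1.3 × 1.94³/36 = 0.263661 m⁴.
Centre of pressure: y_p = y_c + I_c/(y_c·A) = 6.80333 + 0.263661/(6.80333 × 1.261) = 6.80333 + 0.0307333 = 6.83406 m along the plane.

y_p = 6.834 m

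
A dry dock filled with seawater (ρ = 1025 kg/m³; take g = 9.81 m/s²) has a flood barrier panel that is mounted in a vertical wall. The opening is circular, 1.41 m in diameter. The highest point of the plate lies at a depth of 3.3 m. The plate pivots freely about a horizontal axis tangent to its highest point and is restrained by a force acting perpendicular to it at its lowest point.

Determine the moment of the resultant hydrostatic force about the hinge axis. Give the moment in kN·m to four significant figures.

M ≈ 46.28 kN·m

γ = ρg = 1025 × 9.81 / 1000 = 10.05525 kN/m³.
The centroid is at the centre, 0.705 m below the top of the plate, so the centroid depth is h_c = 3.3 + 0.705 = 4.005 m.
A = π(0.705)² = 1.56145 m².
Resultant F = γ·h_c·A = 10.05525 × 4.005 × 1.56145 = 62.8816 kN.
I_c = πr⁴/4 = π × 0.705⁴/4 = 0.19402 m⁴.
Centre of pressure: y_p = y_c + I_c/(y_c·A) = 4.005 + 0.19402/(4.005 × 1.56145) = 4.005 + 0.0310253 = 4.03603 m along the plane.
The resultant acts 0.705 + 0.0310253 = 0.736025 m (along the plate) below the hinge at the top edge, so the moment about the hinge is M = F × 0.736025 = 62.8816 × 0.736025 = 46.2824 kN·m.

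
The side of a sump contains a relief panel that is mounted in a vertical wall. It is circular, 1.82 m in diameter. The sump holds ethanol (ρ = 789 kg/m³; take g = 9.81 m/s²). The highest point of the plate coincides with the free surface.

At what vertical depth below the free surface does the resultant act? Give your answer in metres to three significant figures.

h_p = 1.14 m

γ = ρg = 789 × 9.81 / 1000 = 7.74009 kN/m³.
The centroid is at the centre, 0.91 m below the top of the plate, so the centroid depth is h_c = 0.91 m.
A = π(0.91)² = 2.60155 m².
Resultant F = γ·h_c·A = 7.74009 × 0.91 × 2.60155 = 18.324 kN.
I_c = πr⁴/4 = π × 0.91⁴/4 = 0.538586 m⁴.
Centre of pressure: y_p = y_c + I_c/(y_c·A) = 0.91 + 0.538586/(0.91 × 2.60155) = 0.91 + 0.2275 = 1.1375 m along the plane.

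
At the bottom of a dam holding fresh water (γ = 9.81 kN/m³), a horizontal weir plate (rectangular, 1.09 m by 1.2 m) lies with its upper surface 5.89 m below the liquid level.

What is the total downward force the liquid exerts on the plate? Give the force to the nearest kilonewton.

γ = 9.81 kN/m³.
The plate is horizontal, so pressure is uniform at p = γ·h = 9.81 × 5.89 = 57.7809 kN/m².
A = 1.09 × 1.2 = 1.308 m².
F = p·A = 57.7809 × 1.308 = 75.5774 kN.

F ≈ 76 kN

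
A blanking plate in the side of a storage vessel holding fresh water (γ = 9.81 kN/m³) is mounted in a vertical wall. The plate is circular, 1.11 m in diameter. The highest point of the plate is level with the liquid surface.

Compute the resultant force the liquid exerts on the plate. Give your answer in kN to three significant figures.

γ = 9.81 kN/m³.
The centroid is at the centre, 0.555 m below the top of the plate, so the centroid depth is h_c = 0.555 m.
A = π(0.555)² = 0.967689 m².
Resultant F = γ·h_c·A = 9.81 × 0.555 × 0.967689 = 5.26863 kN.

F ≈ 5.27 kN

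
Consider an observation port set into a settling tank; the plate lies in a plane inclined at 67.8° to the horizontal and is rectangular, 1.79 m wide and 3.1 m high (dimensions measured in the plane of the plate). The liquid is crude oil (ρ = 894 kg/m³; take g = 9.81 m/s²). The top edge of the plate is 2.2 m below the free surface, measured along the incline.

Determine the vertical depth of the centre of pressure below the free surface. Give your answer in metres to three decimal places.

h_p = 3.670 m

γ = ρg = 894 × 9.81 / 1000 = 8.77014 kN/m³.
Let θ = 67.8° be the plate's angle to the horizontal; measure y along the incline from where the plane meets the free surface. Vertical depth h = y·sinθ with sinθ = 0.925871.
The centroid lies 3.1/2 = 1.55 m below the top edge, so y_c = 2.2 + 1.55 = 3.75 m and h_c = 3.75 × 0.925871 = 3.47202 m.
A = 1.79 × 3.1 = 5.549 m².
Resultant F = γ·h_c·A = 8.77014 × 3.47202 × 5.549 = 168.968 kN.
I_c = b·h³/12 = 1.79 × 3.1³/12 = 4.44382 m⁴.
Centre of pressure: y_p = y_c + I_c/(y_c·A) = 3.75 + 4.44382/(3.75 × 5.549) = 3.75 + 0.213555 = 3.96355 m along the plane.
Vertically, h_p = y_p·sinθ = 3.96355 × 0.925871 = 3.66974 m.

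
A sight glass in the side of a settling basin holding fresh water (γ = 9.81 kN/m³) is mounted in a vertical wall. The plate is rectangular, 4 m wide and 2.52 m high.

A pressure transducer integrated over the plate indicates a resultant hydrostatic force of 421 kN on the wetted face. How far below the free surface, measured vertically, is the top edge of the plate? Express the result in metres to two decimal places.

d_top ≈ 3.00 m

γ = 9.81 kN/m³.
A = 4 × 2.52 = 10.08 m².
From F = γ·h_c·A, the centroid depth is h_c = 421/(9.81 × 10.08) = 4.25748 m.
The centroid lies 2.52/2 = 1.26 m below the top edge, so the top edge sits at h_top = 4.25748 − 1.26 = 2.99748 m below the surface.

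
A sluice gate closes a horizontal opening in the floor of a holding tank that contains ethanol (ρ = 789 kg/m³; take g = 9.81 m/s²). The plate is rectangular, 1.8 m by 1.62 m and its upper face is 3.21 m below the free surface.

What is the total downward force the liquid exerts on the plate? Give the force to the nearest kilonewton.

γ = ρg = 789 × 9.81 / 1000 = 7.74009 kN/m³.
The plate is horizontal, so pressure is uniform at p = γ·h = 7.74009 × 3.21 = 24.8457 kN/m².
A = 1.8 × 1.62 = 2.916 m².
F = p·A = 24.8457 × 2.916 = 72.4501 kN.

F ≈ 72 kN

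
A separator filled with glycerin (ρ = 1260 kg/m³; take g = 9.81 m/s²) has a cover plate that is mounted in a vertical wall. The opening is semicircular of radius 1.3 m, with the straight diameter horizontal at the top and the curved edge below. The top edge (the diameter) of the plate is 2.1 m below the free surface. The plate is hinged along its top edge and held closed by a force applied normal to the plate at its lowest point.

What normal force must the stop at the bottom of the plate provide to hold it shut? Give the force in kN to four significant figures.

P ≈ 39.91 kN

γ = ρg = 1260 × 9.81 / 1000 = 12.3606 kN/m³.
The centroid of a semicircle lies 4r/(3π) = 0.551737 m from the diameter, here below the top edge, so the centroid depth is h_c = 2.1 + 0.551737 = 2.65174 m.
A = πr²/2 = π × 1.3²/2 = 2.65465 m².
Resultant F = γ·h_c·A = 12.3606 × 2.65174 × 2.65465 = 87.0117 kN.
I_c = (π/8 − 8/(9π))·r⁴ = 0.109757 × 1.3⁴ = 0.313477 m⁴.
Centre of pressure: y_p = y_c + I_c/(y_c·A) = 2.65174 + 0.313477/(2.65174 × 2.65465) = 2.65174 + 0.0445315 = 2.69627 m along the plane.
The resultant acts 0.551737 + 0.0445315 = 0.596269 m (along the plate) below the hinge at the top edge, so the moment about the hinge is M = F × 0.596269 = 87.0117 × 0.596269 = 51.8824 kN·m.
A normal force at the bottom, 1.3 m from the hinge, must supply this moment: P = 51.8824/1.3 = 39.9095 kN.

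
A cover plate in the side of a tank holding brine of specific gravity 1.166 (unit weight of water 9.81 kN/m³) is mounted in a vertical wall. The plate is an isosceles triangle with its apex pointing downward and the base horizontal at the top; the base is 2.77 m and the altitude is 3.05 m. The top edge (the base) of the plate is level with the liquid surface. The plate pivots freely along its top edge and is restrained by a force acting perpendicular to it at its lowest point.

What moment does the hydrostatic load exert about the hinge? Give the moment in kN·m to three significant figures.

M ≈ 74.9 kN·m

γ = 1.166 × 9.81 = 11.43846 kN/m³.
With the apex down, the centroid sits h/3 = 3.05/3 = 1.01667 m below the base (the top edge), so the centroid depth is h_c = 1.01667 m.
A = ½ × 2.77 × 3.05 = 4.22425 m².
Resultant F = γ·h_c·A = 11.43846 × 1.01667 × 4.22425 = 49.1244 kN.
I_c = b·h³/36 = 2.77 × 3.05³/36 = 2.18312 m⁴.
Centre of pressure: y_p = y_c + I_c/(y_c·A) = 1.01667 + 2.18312/(1.01667 × 4.22425) = 1.01667 + 0.508333 = 1.525 m along the plane.
The resultant acts 1.01667 + 0.508333 = 1.525 m (along the plate) below the hinge at the top edge, so the moment about the hinge is M = F × 1.525 = 49.1244 × 1.525 = 74.9147 kN·m.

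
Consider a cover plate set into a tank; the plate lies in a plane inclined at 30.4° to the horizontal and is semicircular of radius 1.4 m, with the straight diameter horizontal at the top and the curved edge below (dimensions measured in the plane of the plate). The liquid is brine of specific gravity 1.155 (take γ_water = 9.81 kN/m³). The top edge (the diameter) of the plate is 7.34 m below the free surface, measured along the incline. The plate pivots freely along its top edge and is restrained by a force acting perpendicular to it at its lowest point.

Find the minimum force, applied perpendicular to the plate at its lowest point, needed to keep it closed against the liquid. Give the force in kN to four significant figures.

P ≈ 61.17 kN

γ = 1.155 × 9.81 = 11.33055 kN/m³.
Let θ = 30.4° be the plate's angle to the horizontal; measure y along the incline from where the plane meets the free surface. Vertical depth h = y·sinθ with sinθ = 0.506034.
The centroid of a semicircle lies 4r/(3π) = 0.594178 m from the diameter, here below the top edge, so y_c = 7.34 + 0.594178 = 7.93418 m and h_c = 7.93418 × 0.506034 = 4.01496 m.
A = πr²/2 = π × 1.4²/2 = 3.07876 m².
Resultant F = γ·h_c·A = 11.33055 × 4.01496 × 3.07876 = 140.058 kN.
I_c = (π/8 − 8/(9π))·r⁴ = 0.109757 × 1.4⁴ = 0.421642 m⁴.
Centre of pressure: y_p = y_c + I_c/(y_c·A) = 7.93418 + 0.421642/(7.93418 × 3.07876) = 7.93418 + 0.017261 = 7.95144 m along the plane.
The resultant acts 0.594178 + 0.017261 = 0.611439 m (along the plate) below the hinge at the top edge, so the moment about the hinge is M = F × 0.611439 = 140.058 × 0.611439 = 85.6369 kN·m.
A normal force at the bottom, 1.4 m from the hinge, must supply this moment: P = 85.6369/1.4 = 61.1692 kN.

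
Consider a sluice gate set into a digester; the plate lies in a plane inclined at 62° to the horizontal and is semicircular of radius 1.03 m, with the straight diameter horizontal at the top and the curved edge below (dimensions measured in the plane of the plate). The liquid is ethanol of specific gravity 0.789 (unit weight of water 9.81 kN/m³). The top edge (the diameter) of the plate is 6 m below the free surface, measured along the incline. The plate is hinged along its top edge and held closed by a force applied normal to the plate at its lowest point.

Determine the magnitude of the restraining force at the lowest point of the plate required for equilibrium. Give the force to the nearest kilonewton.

P ≈ 32 kN

γ = 0.789 × 9.81 = 7.74009 kN/m³.
Let θ = 62° be the plate's angle to the horizontal; measure y along the incline from where the plane meets the free surface. Vertical depth h = y·sinθ with sinθ = 0.882948.
The centroid of a semicircle lies 4r/(3π) = 0.437146 m from the diameter, here below the top edge, so y_c = 6 + 0.437146 = 6.43715 m and h_c = 6.43715 × 0.882948 = 5.68367 m.
A = πr²/2 = π × 1.03²/2 = 1.66646 m².
Resultant F = γ·h_c·A = 7.74009 × 5.68367 × 1.66646 = 73.3111 kN.
I_c = (π/8 − 8/(9π))·r⁴ = 0.109757 × 1.03⁴ = 0.123532 m⁴.
Centre of pressure: y_p = y_c + I_c/(y_c·A) = 6.43715 + 0.123532/(6.43715 × 1.66646) = 6.43715 + 0.0115157 = 6.44867 m along the plane.
The resultant acts 0.437146 + 0.0115157 = 0.448662 m (along the plate) below the hinge at the top edge, so the moment about the hinge is M = F × 0.448662 = 73.3111 × 0.448662 = 32.8919 kN·m.
A normal force at the bottom, 1.03 m from the hinge, must supply this moment: P = 32.8919/1.03 = 31.9339 kN.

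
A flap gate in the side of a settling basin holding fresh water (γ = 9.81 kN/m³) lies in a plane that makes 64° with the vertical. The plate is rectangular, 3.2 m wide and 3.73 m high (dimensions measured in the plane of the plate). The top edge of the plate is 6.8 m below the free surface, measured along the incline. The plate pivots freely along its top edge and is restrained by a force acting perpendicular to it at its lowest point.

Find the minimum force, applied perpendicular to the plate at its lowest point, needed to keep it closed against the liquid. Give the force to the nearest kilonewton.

γ = 9.81 kN/m³.
The plate makes 64° with the vertical, i.e. θ = 90° − 64° = 26° to the horizontal. Measuring y along the incline from the free-surface line, vertical depth h = y·sinθ with sinθ = 0.438371.
The centroid lies 3.73/2 = 1.865 m below the top edge, so y_c = 6.8 + 1.865 = 8.665 m and h_c = 8.665 × 0.438371 = 3.79848 m.
A = 3.2 × 3.73 = 11.936 m².
Resultant F = γ·h_c·A = 9.81 × 3.79848 × 11.936 = 444.772 kN.
I_c = b·h³/12 = 3.2 × 3.73³/12 = 13.8387 m⁴.
Centre of pressure: y_p = y_c + I_c/(y_c·A) = 8.665 + 13.8387/(8.665 × 11.936) = 8.665 + 0.133804 = 8.7988 m along the plane.
The resultant acts 1.865 + 0.133804 = 1.9988 m (along the plate) below the hinge at the top edge, so the moment about the hinge is M = F × 1.9988 = 444.772 × 1.9988 = 889.01 kN·m.
A normal force at the bottom, 3.73 m from the hinge, must supply this moment: P = 889.01/3.73 = 238.34 kN.

P ≈ 238 kN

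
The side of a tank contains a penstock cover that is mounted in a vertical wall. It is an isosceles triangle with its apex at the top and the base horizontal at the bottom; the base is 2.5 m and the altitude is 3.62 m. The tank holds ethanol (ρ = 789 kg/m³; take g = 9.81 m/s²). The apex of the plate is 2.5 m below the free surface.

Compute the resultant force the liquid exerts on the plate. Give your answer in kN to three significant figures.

F ≈ 172 kN

γ = ρg = 789 × 9.81 / 1000 = 7.74009 kN/m³.
With the apex up, the centroid sits 2h/3 = 2 × 3.62/3 = 2.41333 m below the apex, so the centroid depth is h_c = 2.5 + 2.41333 = 4.91333 m.
A = ½ × 2.5 × 3.62 = 4.525 m².
Resultant F = γ·h_c·A = 7.74009 × 4.91333 × 4.525 = 172.084 kN.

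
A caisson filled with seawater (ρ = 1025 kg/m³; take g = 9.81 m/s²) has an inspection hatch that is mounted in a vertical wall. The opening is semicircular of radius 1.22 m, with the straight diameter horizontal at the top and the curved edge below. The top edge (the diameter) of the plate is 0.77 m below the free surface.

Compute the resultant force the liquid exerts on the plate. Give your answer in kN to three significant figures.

F ≈ 30.3 kN

γ = ρg = 1025 × 9.81 / 1000 = 10.05525 kN/m³.
The centroid of a semicircle lies 4r/(3π) = 0.517784 m from the diameter, here below the top edge, so the centroid depth is h_c = 0.77 + 0.517784 = 1.28778 m.
A = πr²/2 = π × 1.22²/2 = 2.33797 m².
Resultant F = γ·h_c·A = 10.05525 × 1.28778 × 2.33797 = 30.2743 kN.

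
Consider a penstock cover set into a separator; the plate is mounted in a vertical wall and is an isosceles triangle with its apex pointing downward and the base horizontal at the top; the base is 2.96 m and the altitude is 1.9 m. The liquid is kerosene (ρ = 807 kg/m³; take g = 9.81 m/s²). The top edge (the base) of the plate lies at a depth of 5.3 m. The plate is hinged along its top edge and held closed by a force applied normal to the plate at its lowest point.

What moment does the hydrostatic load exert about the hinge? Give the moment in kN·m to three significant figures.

M ≈ 88.1 kN·m

γ = ρg = 807 × 9.81 / 1000 = 7.91667 kN/m³.
With the apex down, the centroid sits h/3 = 1.9/3 = 0.633333 m below the base (the top edge), so the centroid depth is h_c = 5.3 + 0.633333 = 5.93333 m.
A = ½ × 2.96 × 1.9 = 2.812 m².
Resultant F = γ·h_c·A = 7.91667 × 5.93333 × 2.812 = 132.086 kN.
I_c = b·h³/36 = 2.96 × 1.9³/36 = 0.563962 m⁴.
Centre of pressure: y_p = y_c + I_c/(y_c·A) = 5.93333 + 0.563962/(5.93333 × 2.812) = 5.93333 + 0.0338015 = 5.96713 m along the plane.
The resultant acts 0.633333 + 0.0338015 = 0.667135 m (along the plate) below the hinge at the top edge, so the moment about the hinge is M = F × 0.667135 = 132.086 × 0.667135 = 88.1192 kN·m.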